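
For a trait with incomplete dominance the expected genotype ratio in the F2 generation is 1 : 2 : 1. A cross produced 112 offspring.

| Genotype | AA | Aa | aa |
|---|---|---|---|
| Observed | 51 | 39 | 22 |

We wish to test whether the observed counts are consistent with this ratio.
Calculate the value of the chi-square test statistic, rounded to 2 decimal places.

Ratio total = 4. Expected counts: 112×1/4 = 28, 112×2/4 = 56, 112×1/4 = 28.
cat         O        E   (O−E)²/E
AA         51       28     18.893
Aa         39       56      5.161
aa         22       28      1.286
Sum = 25.34

25.34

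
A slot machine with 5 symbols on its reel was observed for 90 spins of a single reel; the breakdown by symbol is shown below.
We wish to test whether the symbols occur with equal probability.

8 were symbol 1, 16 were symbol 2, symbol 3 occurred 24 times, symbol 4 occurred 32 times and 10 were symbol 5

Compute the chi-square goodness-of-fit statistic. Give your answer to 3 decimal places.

22.222

Under H₀ each category has probability 1/5, so each expected count is 90/5 = 18.
symbol 1: (8 − 18)²/18 = 100/18 = 5.5556
symbol 2: (16 − 18)²/18 = 4/18 = 0.2222
symbol 3: (24 − 18)²/18 = 36/18 = 2.0000
symbol 4: (32 − 18)²/18 = 196/18 = 10.8889
symbol 5: (10 − 18)²/18 = 64/18 = 3.5556
Sum = 22.222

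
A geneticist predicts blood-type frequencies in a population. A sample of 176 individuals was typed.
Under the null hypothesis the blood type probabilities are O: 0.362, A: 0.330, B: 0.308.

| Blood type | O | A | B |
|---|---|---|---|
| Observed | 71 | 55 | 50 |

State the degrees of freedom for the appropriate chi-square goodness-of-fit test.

2

There are k = 3 categories and no parameters were estimated from the data, so df = 3 − 1 = 2.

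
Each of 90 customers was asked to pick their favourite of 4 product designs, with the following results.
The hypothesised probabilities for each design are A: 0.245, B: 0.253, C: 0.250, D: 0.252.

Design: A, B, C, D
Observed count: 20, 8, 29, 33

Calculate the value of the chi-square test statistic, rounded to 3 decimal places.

16.345

Expected counts E_i = n·p_i: 90×0.245 = 22.05, 90×0.253 = 22.77, 90×0.250 = 22.5, 90×0.252 = 22.68.
A: (20 − 22.05)²/22.05 = 4.2025/22.05 = 0.1906
B: (8 − 22.77)²/22.77 = 218.1529/22.77 = 9.5807
C: (29 − 22.5)²/22.5 = 42.25/22.5 = 1.8778
D: (33 − 22.68)²/22.68 = 106.5024/22.68 = 4.6959
Sum = 16.345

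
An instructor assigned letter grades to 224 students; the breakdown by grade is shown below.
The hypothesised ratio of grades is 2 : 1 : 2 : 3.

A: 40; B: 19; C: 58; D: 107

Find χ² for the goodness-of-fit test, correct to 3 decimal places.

Ratio total = 8. Expected counts: 224×2/8 = 56, 224×1/8 = 28, 224×2/8 = 56, 224×3/8 = 84.
χ² = (40−56)²/56 + (19−28)²/28 + (58−56)²/56 + (107−84)²/84
   = 4.5714 + 2.8929 + 0.0714 + 6.2976
Sum = 13.833

13.833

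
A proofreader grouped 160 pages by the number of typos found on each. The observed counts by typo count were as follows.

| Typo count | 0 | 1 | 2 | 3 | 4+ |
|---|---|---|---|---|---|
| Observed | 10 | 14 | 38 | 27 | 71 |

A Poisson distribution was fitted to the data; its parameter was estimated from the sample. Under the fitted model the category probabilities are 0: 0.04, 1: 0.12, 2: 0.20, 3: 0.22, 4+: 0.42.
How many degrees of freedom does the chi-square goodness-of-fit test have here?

3

There are k = 5 categories and 1 parameter estimated from the data, so df = 5 − 1 − 1 = 3.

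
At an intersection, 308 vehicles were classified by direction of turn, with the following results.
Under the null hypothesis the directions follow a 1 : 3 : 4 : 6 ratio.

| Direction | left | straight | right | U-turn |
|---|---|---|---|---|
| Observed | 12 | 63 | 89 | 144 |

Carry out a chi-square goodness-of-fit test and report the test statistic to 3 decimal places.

5.784

Ratio total = 14. Expected counts: 308×1/14 = 22, 308×3/14 = 66, 308×4/14 = 88, 308×6/14 = 132.
cat           O        E   (O−E)²/E
left         12       22     4.5455
straight     63       66     0.1364
right        89       88     0.0114
U-turn      144      132     1.0909
Sum = 5.784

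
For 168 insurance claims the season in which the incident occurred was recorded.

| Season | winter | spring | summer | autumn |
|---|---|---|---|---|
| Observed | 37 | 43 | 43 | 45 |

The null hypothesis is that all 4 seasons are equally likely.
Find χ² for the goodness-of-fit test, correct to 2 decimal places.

Under H₀ each category has probability 1/4, so each expected count is 168/4 = 42.
winter: (37 − 42)²/42 = 25/42 = 0.595
spring: (43 − 42)²/42 = 1/42 = 0.024
summer: (43 − 42)²/42 = 1/42 = 0.024
autumn: (45 − 42)²/42 = 9/42 = 0.214
Sum = 0.86

0.86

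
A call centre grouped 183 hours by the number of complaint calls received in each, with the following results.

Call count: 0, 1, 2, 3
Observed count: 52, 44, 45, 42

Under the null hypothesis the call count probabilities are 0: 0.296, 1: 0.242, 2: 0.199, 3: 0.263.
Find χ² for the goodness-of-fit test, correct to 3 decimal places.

2.892

Expected counts E_i = n·p_i: 183×0.296 = 54.168, 183×0.242 = 44.286, 183×0.199 = 36.417, 183×0.263 = 48.129.
0: (52 − 54.168)²/54.168 = 4.700224/54.168 = 0.0868
1: (44 − 44.286)²/44.286 = 0.081796/44.286 = 0.0018
2: (45 − 36.417)²/36.417 = 73.667889/36.417 = 2.0229
3: (42 − 48.129)²/48.129 = 37.564641/48.129 = 0.7805
Sum = 2.892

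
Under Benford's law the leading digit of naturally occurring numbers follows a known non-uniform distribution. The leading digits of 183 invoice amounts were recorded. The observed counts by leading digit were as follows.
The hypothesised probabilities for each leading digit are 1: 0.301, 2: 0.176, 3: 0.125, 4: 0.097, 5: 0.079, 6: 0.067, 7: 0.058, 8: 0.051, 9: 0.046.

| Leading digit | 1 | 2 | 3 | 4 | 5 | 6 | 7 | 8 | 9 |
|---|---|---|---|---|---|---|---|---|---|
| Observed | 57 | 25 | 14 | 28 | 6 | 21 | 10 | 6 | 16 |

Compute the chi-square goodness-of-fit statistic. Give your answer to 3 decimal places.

Expected counts E_i = n·p_i: 183×0.301 = 55.083, 183×0.176 = 32.208, 183×0.125 = 22.875, 183×0.097 = 17.751, 183×0.079 = 14.457, 183×0.067 = 12.261, 183×0.058 = 10.614, 183×0.051 = 9.333, 183×0.046 = 8.418.
cat         O        E   (O−E)²/E
1          57   55.083     0.0667
2          25   32.208     1.6131
3          14   22.875     3.4433
4          28   17.751     5.9175
5           6   14.457     4.9471
6          21   12.261     6.2287
7          10   10.614     0.0355
8           6    9.333     1.1903
9          16    8.418     6.8290
Sum = 30.271

30.271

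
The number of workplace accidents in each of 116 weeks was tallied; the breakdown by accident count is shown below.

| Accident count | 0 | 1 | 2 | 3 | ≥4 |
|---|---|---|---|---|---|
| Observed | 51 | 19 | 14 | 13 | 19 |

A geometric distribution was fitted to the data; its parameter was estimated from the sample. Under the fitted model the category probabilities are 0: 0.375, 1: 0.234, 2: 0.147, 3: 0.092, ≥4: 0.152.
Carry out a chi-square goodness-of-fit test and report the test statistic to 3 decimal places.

4.897

Expected counts E_i = n·p_i: 116×0.375 = 43.5, 116×0.234 = 27.144, 116×0.147 = 17.052, 116×0.092 = 10.672, 116×0.152 = 17.632.
χ² = (51−43.5)²/43.5 + (19−27.144)²/27.144 + (14−17.052)²/17.052 + (13−10.672)²/10.672 + (19−17.632)²/17.632
   = 1.2931 + 2.4434 + 0.5463 + 0.5078 + 0.1061
Sum = 4.897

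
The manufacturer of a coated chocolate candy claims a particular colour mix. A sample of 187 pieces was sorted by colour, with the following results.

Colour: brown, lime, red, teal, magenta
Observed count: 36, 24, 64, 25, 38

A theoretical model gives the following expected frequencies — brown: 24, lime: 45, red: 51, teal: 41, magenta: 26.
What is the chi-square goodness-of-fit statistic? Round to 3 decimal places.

30.896

cat          O        E   (O−E)²/E
brown       36       24     6.0000
lime        24       45     9.8000
red         64       51     3.3137
teal        25       41     6.2439
magenta     38       26     5.5385
Sum = 30.896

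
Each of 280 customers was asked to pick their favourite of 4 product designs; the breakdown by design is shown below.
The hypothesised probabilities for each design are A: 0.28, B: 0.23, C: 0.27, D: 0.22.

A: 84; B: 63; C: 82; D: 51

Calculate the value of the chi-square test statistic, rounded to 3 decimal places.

2.796

Expected counts E_i = n·p_i: 280×0.28 = 78.4, 280×0.23 = 64.4, 280×0.27 = 75.6, 280×0.22 = 61.6.
A: (84 − 78.4)²/78.4 = 31.36/78.4 = 0.4000
B: (63 − 64.4)²/64.4 = 1.96/64.4 = 0.0304
C: (82 − 75.6)²/75.6 = 40.96/75.6 = 0.5418
D: (51 − 61.6)²/61.6 = 112.36/61.6 = 1.8240
Sum = 2.796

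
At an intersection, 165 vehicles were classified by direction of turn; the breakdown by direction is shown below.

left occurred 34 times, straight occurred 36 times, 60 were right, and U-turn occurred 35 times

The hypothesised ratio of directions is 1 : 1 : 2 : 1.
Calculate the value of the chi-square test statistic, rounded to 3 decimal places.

0.970

Ratio total = 5. Expected counts: 165×1/5 = 33, 165×1/5 = 33, 165×2/5 = 66, 165×1/5 = 33.
cat           O        E   (O−E)²/E
left         34       33     0.0303
straight     36       33     0.2727
right        60       66     0.5455
U-turn       35       33     0.1212
Sum = 0.970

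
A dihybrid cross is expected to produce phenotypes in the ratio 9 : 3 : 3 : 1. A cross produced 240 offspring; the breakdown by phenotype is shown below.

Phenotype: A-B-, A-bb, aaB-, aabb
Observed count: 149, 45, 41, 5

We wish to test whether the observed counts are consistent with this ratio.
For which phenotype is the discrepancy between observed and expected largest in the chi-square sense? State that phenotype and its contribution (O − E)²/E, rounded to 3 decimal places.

aabb, 6.667

Ratio total = 16. Expected counts: 240×9/16 = 135, 240×3/16 = 45, 240×3/16 = 45, 240×1/16 = 15.
χ² = (149−135)²/135 + (45−45)²/45 + (41−45)²/45 + (5−15)²/15
   = 1.4519 + 0.0000 + 0.3556 + 6.6667
The largest term is for aabb: 6.667.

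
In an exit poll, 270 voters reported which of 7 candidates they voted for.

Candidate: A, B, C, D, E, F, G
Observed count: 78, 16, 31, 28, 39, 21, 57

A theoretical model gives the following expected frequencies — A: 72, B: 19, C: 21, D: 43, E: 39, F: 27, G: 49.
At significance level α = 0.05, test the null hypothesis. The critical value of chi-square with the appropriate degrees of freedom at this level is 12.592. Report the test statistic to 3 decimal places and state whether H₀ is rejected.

χ² = (78−72)²/72 + (16−19)²/19 + (31−21)²/21 + (28−43)²/43 + (39−39)²/39 + (21−27)²/27 + (57−49)²/49
   = 0.5000 + 0.4737 + 4.7619 + 5.2326 + 0.0000 + 1.3333 + 1.3061
Sum = 13.608
df = 6. Since 13.608 > 12.592, we reject H₀.

13.608; reject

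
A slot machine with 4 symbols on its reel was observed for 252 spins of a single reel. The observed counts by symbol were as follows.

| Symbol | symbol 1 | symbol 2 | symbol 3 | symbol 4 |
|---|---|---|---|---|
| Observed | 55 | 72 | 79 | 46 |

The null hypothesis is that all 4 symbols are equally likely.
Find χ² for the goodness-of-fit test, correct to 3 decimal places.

10.952

Under H₀ each category has probability 1/4, so each expected count is 252/4 = 63.
symbol 1: (55 − 63)²/63 = 64/63 = 1.0159
symbol 2: (72 − 63)²/63 = 81/63 = 1.2857
symbol 3: (79 − 63)²/63 = 256/63 = 4.0635
symbol 4: (46 − 63)²/63 = 289/63 = 4.5873
Sum = 10.952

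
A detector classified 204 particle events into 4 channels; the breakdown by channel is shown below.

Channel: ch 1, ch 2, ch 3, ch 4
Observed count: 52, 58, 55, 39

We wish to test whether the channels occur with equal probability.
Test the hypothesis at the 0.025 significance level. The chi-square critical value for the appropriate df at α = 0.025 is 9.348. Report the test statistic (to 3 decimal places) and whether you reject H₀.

4.118; do not reject

Under H₀ each category has probability 1/4, so each expected count is 204/4 = 51.
ch 1: (52 − 51)²/51 = 1/51 = 0.0196
ch 2: (58 − 51)²/51 = 49/51 = 0.9608
ch 3: (55 − 51)²/51 = 16/51 = 0.3137
ch 4: (39 − 51)²/51 = 144/51 = 2.8235
Sum = 4.118
df = 3. Since 4.118 < 9.348, we do not reject H₀.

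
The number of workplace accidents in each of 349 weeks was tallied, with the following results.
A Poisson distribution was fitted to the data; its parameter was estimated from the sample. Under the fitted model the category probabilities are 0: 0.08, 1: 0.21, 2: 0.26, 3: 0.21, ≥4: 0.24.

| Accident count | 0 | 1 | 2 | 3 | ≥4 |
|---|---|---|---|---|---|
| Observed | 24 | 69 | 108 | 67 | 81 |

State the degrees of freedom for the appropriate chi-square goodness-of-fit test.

There are k = 5 categories and 1 parameter estimated from the data, so df = 5 − 1 − 1 = 3.

3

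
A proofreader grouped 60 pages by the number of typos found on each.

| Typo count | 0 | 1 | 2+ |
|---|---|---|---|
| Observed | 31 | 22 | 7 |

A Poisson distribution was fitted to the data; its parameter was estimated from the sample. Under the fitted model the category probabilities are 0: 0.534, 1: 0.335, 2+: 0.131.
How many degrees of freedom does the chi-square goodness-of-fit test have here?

1

There are k = 3 categories and 1 parameter estimated from the data, so df = 3 − 1 − 1 = 1.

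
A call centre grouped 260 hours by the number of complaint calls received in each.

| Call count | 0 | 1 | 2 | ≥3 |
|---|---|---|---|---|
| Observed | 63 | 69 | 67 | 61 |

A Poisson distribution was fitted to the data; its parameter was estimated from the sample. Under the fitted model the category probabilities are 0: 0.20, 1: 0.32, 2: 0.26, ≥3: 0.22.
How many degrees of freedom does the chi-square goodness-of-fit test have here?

2

There are k = 4 categories and 1 parameter estimated from the data, so df = 4 − 1 − 1 = 2.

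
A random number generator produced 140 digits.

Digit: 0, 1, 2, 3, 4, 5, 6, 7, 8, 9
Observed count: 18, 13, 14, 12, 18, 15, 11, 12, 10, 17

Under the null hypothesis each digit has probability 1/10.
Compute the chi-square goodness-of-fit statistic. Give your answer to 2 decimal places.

5.43

Under H₀ each category has probability 1/10, so each expected count is 140/10 = 14.
χ² = (18−14)²/14 + (13−14)²/14 + (14−14)²/14 + (12−14)²/14 + (18−14)²/14 + (15−14)²/14 + (11−14)²/14 + (12−14)²/14 + (10−14)²/14 + (17−14)²/14
   = 1.143 + 0.071 + 0.000 + 0.286 + 1.143 + 0.071 + 0.643 + 0.286 + 1.143 + 0.643
Sum = 5.43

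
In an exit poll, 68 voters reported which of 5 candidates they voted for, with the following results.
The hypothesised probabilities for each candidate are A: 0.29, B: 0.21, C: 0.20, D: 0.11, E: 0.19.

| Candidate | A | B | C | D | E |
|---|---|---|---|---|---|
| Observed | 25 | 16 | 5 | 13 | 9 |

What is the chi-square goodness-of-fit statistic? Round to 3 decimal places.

12.322

Expected counts E_i = n·p_i: 68×0.29 = 19.72, 68×0.21 = 14.28, 68×0.20 = 13.6, 68×0.11 = 7.48, 68×0.19 = 12.92.
χ² = (25−19.72)²/19.72 + (16−14.28)²/14.28 + (5−13.6)²/13.6 + (13−7.48)²/7.48 + (9−12.92)²/12.92
   = 1.4137 + 0.2072 + 5.4382 + 4.0736 + 1.1893
Sum = 12.322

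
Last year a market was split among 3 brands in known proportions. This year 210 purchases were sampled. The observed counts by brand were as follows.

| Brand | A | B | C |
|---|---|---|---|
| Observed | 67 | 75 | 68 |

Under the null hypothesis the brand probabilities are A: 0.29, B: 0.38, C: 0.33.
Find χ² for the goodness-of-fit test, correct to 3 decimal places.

Expected counts E_i = n·p_i: 210×0.29 = 60.9, 210×0.38 = 79.8, 210×0.33 = 69.3.
cat         O        E   (O−E)²/E
A          67     60.9     0.6110
B          75     79.8     0.2887
C          68     69.3     0.0244
Sum = 0.924

0.924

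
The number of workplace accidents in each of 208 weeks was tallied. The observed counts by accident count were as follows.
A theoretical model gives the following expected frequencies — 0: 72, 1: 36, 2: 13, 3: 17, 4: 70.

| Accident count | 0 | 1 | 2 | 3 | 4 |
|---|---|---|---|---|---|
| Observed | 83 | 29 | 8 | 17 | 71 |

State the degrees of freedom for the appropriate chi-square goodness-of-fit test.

There are k = 5 categories and no parameters were estimated from the data, so df = 5 − 1 = 4.

4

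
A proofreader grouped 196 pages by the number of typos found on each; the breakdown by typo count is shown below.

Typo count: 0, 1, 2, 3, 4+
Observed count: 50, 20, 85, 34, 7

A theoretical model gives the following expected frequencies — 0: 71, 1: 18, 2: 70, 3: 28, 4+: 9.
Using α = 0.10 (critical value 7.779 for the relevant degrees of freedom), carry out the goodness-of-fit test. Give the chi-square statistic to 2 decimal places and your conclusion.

11.38; reject

χ² = (50−71)²/71 + (20−18)²/18 + (85−70)²/70 + (34−28)²/28 + (7−9)²/9
   = 6.211 + 0.222 + 3.214 + 1.286 + 0.444
Sum = 11.38
df = 4. Since 11.38 > 7.779, we reject H₀.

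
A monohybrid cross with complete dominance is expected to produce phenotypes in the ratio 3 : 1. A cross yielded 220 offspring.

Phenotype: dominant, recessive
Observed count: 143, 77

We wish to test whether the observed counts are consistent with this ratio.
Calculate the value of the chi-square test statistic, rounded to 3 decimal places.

11.733

Ratio total = 4. Expected counts: 220×3/4 = 165, 220×1/4 = 55.
dominant: (143 − 165)²/165 = 484/165 = 2.9333
recessive: (77 − 55)²/55 = 484/55 = 8.8000
Sum = 11.733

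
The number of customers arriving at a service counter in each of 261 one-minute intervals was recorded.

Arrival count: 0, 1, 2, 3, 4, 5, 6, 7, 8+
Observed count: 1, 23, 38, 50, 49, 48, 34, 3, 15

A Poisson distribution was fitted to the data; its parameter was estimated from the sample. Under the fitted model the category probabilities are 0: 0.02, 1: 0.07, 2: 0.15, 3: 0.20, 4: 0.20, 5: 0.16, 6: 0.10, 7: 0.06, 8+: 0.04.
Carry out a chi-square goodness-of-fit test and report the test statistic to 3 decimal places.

Expected counts E_i = n·p_i: 261×0.02 = 5.22, 261×0.07 = 18.27, 261×0.15 = 39.15, 261×0.20 = 52.2, 261×0.20 = 52.2, 261×0.16 = 41.76, 261×0.10 = 26.1, 261×0.06 = 15.66, 261×0.04 = 10.44.
0: (1 − 5.22)²/5.22 = 17.8084/5.22 = 3.4116
1: (23 − 18.27)²/18.27 = 22.3729/18.27 = 1.2246
2: (38 − 39.15)²/39.15 = 1.3225/39.15 = 0.0338
3: (50 − 52.2)²/52.2 = 4.84/52.2 = 0.0927
4: (49 − 52.2)²/52.2 = 10.24/52.2 = 0.1962
5: (48 − 41.76)²/41.76 = 38.9376/41.76 = 0.9324
6: (34 − 26.1)²/26.1 = 62.41/26.1 = 2.3912
7: (3 − 15.66)²/15.66 = 160.2756/15.66 = 10.2347
8+: (15 − 10.44)²/10.44 = 20.7936/10.44 = 1.9917
Sum = 20.509

20.509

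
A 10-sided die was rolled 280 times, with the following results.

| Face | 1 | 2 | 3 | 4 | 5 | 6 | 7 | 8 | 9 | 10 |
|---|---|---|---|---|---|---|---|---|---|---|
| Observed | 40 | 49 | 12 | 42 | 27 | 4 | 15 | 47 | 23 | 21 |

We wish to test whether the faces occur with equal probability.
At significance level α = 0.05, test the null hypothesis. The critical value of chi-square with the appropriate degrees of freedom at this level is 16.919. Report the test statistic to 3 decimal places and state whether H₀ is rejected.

Under H₀ each category has probability 1/10, so each expected count is 280/10 = 28.
1: (40 − 28)²/28 = 144/28 = 5.1429
2: (49 − 28)²/28 = 441/28 = 15.7500
3: (12 − 28)²/28 = 256/28 = 9.1429
4: (42 − 28)²/28 = 196/28 = 7.0000
5: (27 − 28)²/28 = 1/28 = 0.0357
6: (4 − 28)²/28 = 576/28 = 20.5714
7: (15 − 28)²/28 = 169/28 = 6.0357
8: (47 − 28)²/28 = 361/28 = 12.8929
9: (23 − 28)²/28 = 25/28 = 0.8929
10: (21 − 28)²/28 = 49/28 = 1.7500
Sum = 79.214
df = 9. Since 79.214 > 16.919, we reject H₀.

79.214; reject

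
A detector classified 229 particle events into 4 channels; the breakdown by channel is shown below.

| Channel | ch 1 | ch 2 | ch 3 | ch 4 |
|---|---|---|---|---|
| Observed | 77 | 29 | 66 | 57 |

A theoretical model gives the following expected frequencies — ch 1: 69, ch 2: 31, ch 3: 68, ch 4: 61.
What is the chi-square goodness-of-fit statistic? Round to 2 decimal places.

1.38

χ² = (77−69)²/69 + (29−31)²/31 + (66−68)²/68 + (57−61)²/61
   = 0.928 + 0.129 + 0.059 + 0.262
Sum = 1.38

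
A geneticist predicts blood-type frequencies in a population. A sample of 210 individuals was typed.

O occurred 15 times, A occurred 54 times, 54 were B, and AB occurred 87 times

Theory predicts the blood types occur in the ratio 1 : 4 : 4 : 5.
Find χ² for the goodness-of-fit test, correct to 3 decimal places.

Ratio total = 14. Expected counts: 210×1/14 = 15, 210×4/14 = 60, 210×4/14 = 60, 210×5/14 = 75.
cat         O        E   (O−E)²/E
O          15       15     0.0000
A          54       60     0.6000
B          54       60     0.6000
AB         87       75     1.9200
Sum = 3.120

3.120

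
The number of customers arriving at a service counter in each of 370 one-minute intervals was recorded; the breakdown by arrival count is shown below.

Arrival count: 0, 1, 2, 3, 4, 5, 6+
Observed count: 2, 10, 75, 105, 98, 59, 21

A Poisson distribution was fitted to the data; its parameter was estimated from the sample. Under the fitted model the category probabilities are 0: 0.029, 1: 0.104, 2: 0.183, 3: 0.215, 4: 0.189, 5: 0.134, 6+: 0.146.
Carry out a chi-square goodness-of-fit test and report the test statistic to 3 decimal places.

Expected counts E_i = n·p_i: 370×0.029 = 10.73, 370×0.104 = 38.48, 370×0.183 = 67.71, 370×0.215 = 79.55, 370×0.189 = 69.93, 370×0.134 = 49.58, 370×0.146 = 54.02.
cat         O        E   (O−E)²/E
0           2    10.73     7.1028
1          10    38.48    21.0788
2          75    67.71     0.7849
3         105    79.55     8.1421
4          98    69.93    11.2673
5          59    49.58     1.7898
6+         21    54.02    20.1836
Sum = 70.349

70.349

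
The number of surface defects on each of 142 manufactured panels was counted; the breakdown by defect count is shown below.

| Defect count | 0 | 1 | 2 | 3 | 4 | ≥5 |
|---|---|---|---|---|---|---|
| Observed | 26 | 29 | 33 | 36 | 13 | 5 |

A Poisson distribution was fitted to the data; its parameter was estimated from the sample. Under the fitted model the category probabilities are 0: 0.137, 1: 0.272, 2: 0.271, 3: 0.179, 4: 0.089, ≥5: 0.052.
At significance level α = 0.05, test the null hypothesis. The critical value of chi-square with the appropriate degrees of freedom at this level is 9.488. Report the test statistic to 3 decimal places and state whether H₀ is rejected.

Expected counts E_i = n·p_i: 142×0.137 = 19.454, 142×0.272 = 38.624, 142×0.271 = 38.482, 142×0.179 = 25.418, 142×0.089 = 12.638, 142×0.052 = 7.384.
0: (26 − 19.454)²/19.454 = 42.850116/19.454 = 2.2026
1: (29 − 38.624)²/38.624 = 92.621376/38.624 = 2.3980
2: (33 − 38.482)²/38.482 = 30.052324/38.482 = 0.7809
3: (36 − 25.418)²/25.418 = 111.978724/25.418 = 4.4055
4: (13 − 12.638)²/12.638 = 0.131044/12.638 = 0.0104
≥5: (5 − 7.384)²/7.384 = 5.683456/7.384 = 0.7697
Sum = 10.567
df = 4. Since 10.567 > 9.488, we reject H₀.

10.567; reject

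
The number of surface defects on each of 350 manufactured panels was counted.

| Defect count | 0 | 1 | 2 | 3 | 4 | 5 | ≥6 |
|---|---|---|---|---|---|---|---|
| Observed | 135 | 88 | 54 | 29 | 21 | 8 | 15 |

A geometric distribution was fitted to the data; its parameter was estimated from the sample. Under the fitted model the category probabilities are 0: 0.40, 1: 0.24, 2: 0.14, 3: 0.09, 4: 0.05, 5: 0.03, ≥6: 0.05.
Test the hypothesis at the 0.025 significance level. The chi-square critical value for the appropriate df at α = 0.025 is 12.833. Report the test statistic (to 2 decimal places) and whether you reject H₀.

Expected counts E_i = n·p_i: 350×0.40 = 140, 350×0.24 = 84, 350×0.14 = 49, 350×0.09 = 31.5, 350×0.05 = 17.5, 350×0.03 = 10.5, 350×0.05 = 17.5.
cat         O        E   (O−E)²/E
0         135      140      0.179
1          88       84      0.190
2          54       49      0.510
3          29     31.5      0.198
4          21     17.5      0.700
5           8     10.5      0.595
≥6         15     17.5      0.357
Sum = 2.73
df = 5. Since 2.73 < 12.833, we do not reject H₀.

2.73; do not reject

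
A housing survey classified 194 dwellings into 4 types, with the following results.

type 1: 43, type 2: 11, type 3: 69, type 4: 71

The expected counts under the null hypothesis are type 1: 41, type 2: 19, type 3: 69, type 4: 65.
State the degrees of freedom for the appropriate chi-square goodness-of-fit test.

3

There are k = 4 categories and no parameters were estimated from the data, so df = 4 − 1 = 3.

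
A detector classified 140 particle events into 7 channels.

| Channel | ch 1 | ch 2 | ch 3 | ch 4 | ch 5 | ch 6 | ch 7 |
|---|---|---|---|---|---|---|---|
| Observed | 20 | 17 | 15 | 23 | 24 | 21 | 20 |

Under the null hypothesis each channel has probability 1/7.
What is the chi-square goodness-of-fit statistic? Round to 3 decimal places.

Expected count for each of the 7 categories: 140/7 = 20.
χ² = (20−20)²/20 + (17−20)²/20 + (15−20)²/20 + (23−20)²/20 + (24−20)²/20 + (21−20)²/20 + (20−20)²/20
   = 0.0000 + 0.4500 + 1.2500 + 0.4500 + 0.8000 + 0.0500 + 0.0000
Sum = 3.000

3.000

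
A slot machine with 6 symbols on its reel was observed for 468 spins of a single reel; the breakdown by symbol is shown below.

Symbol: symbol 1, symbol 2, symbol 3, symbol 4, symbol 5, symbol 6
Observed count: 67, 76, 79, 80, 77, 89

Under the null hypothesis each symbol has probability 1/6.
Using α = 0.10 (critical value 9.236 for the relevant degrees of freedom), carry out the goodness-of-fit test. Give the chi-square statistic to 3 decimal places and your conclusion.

Expected count for each of the 6 categories: 468/6 = 78.
symbol 1: (67 − 78)²/78 = 121/78 = 1.5513
symbol 2: (76 − 78)²/78 = 4/78 = 0.0513
symbol 3: (79 − 78)²/78 = 1/78 = 0.0128
symbol 4: (80 − 78)²/78 = 4/78 = 0.0513
symbol 5: (77 − 78)²/78 = 1/78 = 0.0128
symbol 6: (89 − 78)²/78 = 121/78 = 1.5513
Sum = 3.231
df = 5. Since 3.231 < 9.236, we do not reject H₀.

3.231; do not reject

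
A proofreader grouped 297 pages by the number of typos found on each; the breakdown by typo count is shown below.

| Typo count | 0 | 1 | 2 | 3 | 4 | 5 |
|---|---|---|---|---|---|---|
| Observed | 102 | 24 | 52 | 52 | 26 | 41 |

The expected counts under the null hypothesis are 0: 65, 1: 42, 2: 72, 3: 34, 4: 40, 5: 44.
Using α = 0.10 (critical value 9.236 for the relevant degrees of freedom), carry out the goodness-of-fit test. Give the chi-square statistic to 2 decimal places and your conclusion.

48.97; reject

cat         O        E   (O−E)²/E
0         102       65     21.062
1          24       42      7.714
2          52       72      5.556
3          52       34      9.529
4          26       40      4.900
5          41       44      0.205
Sum = 48.97
df = 5. Since 48.97 > 9.236, we reject H₀.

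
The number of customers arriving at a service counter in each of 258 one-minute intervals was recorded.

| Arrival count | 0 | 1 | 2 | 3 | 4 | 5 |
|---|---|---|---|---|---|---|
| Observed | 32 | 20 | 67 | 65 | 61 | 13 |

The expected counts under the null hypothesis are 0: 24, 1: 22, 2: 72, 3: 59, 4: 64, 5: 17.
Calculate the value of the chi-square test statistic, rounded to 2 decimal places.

4.89

χ² = (32−24)²/24 + (20−22)²/22 + (67−72)²/72 + (65−59)²/59 + (61−64)²/64 + (13−17)²/17
   = 2.667 + 0.182 + 0.347 + 0.610 + 0.141 + 0.941
Sum = 4.89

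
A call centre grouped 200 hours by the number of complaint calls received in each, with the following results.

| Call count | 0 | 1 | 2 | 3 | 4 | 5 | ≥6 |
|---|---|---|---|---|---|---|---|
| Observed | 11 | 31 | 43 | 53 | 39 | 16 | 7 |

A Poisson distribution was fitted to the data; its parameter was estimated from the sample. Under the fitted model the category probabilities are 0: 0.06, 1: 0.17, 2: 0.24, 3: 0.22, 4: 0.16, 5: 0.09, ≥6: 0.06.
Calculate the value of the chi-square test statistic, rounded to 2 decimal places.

6.55

Expected counts E_i = n·p_i: 200×0.06 = 12, 200×0.17 = 34, 200×0.24 = 48, 200×0.22 = 44, 200×0.16 = 32, 200×0.09 = 18, 200×0.06 = 12.
χ² = (11−12)²/12 + (31−34)²/34 + (43−48)²/48 + (53−44)²/44 + (39−32)²/32 + (16−18)²/18 + (7−12)²/12
   = 0.083 + 0.265 + 0.521 + 1.841 + 1.531 + 0.222 + 2.083
Sum = 6.55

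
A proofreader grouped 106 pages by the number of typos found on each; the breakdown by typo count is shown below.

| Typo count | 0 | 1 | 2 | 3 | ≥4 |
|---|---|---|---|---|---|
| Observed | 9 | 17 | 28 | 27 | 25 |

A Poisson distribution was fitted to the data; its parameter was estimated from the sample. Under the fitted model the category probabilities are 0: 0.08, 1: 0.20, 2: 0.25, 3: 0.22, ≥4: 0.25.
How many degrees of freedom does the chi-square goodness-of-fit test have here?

3

There are k = 5 categories and 1 parameter estimated from the data, so df = 5 − 1 − 1 = 3.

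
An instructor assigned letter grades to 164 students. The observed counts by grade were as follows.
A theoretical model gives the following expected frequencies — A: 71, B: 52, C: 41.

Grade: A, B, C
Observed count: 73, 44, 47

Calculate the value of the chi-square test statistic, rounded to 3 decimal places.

cat         O        E   (O−E)²/E
A          73       71     0.0563
B          44       52     1.2308
C          47       41     0.8780
Sum = 2.165

2.165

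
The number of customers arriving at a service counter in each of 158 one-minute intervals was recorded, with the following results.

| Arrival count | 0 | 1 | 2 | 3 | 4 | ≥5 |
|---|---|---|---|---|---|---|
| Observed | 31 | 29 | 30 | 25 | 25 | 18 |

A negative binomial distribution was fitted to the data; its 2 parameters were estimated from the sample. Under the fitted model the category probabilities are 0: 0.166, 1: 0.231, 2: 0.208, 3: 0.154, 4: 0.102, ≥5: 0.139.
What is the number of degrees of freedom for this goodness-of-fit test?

There are k = 6 categories and 2 parameters estimated from the data, so df = 6 − 1 − 2 = 3.

3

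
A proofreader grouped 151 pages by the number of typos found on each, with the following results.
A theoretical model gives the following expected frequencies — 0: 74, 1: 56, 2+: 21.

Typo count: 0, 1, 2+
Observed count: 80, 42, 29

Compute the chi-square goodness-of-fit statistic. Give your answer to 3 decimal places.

0: (80 − 74)²/74 = 36/74 = 0.4865
1: (42 − 56)²/56 = 196/56 = 3.5000
2+: (29 − 21)²/21 = 64/21 = 3.0476
Sum = 7.034

7.034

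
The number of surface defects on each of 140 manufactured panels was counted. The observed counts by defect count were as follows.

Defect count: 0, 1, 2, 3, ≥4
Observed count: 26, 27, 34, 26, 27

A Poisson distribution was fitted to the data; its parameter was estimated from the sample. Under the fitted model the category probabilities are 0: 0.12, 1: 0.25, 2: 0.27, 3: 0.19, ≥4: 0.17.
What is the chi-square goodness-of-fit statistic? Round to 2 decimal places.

Expected counts E_i = n·p_i: 140×0.12 = 16.8, 140×0.25 = 35, 140×0.27 = 37.8, 140×0.19 = 26.6, 140×0.17 = 23.8.
cat         O        E   (O−E)²/E
0          26     16.8      5.038
1          27       35      1.829
2          34     37.8      0.382
3          26     26.6      0.014
≥4         27     23.8      0.430
Sum = 7.69

7.69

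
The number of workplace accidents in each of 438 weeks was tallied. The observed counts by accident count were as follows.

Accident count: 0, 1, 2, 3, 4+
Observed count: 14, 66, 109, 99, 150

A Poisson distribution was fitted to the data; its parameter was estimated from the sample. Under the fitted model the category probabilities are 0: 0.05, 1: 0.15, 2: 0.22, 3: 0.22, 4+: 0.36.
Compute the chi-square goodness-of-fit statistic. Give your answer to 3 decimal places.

Expected counts E_i = n·p_i: 438×0.05 = 21.9, 438×0.15 = 65.7, 438×0.22 = 96.36, 438×0.22 = 96.36, 438×0.36 = 157.68.
cat         O        E   (O−E)²/E
0          14     21.9     2.8498
1          66     65.7     0.0014
2         109    96.36     1.6580
3          99    96.36     0.0723
4+        150   157.68     0.3741
Sum = 4.956

4.956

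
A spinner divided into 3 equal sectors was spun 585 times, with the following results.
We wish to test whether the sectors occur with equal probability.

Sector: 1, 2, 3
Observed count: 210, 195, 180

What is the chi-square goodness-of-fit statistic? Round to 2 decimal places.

Under H₀ each category has probability 1/3, so each expected count is 585/3 = 195.
1: (210 − 195)²/195 = 225/195 = 1.154
2: (195 − 195)²/195 = 0/195 = 0.000
3: (180 − 195)²/195 = 225/195 = 1.154
Sum = 2.31

2.31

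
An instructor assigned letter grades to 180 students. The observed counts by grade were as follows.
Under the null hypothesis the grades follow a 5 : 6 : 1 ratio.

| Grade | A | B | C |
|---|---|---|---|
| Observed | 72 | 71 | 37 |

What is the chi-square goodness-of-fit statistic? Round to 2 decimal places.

36.40

Ratio total = 12. Expected counts: 180×5/12 = 75, 180×6/12 = 90, 180×1/12 = 15.
A: (72 − 75)²/75 = 9/75 = 0.120
B: (71 − 90)²/90 = 361/90 = 4.011
C: (37 − 15)²/15 = 484/15 = 32.267
Sum = 36.40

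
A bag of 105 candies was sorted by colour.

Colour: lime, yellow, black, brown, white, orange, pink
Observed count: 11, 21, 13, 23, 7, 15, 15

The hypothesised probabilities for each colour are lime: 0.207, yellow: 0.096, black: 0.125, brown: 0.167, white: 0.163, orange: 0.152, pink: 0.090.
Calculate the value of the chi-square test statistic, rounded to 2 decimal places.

28.13

Expected counts E_i = n·p_i: 105×0.207 = 21.735, 105×0.096 = 10.08, 105×0.125 = 13.125, 105×0.167 = 17.535, 105×0.163 = 17.115, 105×0.152 = 15.96, 105×0.090 = 9.45.
χ² = (11−21.735)²/21.735 + (21−10.08)²/10.08 + (13−13.125)²/13.125 + (23−17.535)²/17.535 + (7−17.115)²/17.115 + (15−15.96)²/15.96 + (15−9.45)²/9.45
   = 5.302 + 11.830 + 0.001 + 1.703 + 5.978 + 0.058 + 3.260
Sum = 28.13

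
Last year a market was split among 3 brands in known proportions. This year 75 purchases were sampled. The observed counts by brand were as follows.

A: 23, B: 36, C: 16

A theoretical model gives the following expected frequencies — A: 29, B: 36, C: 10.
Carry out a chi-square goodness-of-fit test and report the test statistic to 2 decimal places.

4.84

cat         O        E   (O−E)²/E
A          23       29      1.241
B          36       36      0.000
C          16       10      3.600
Sum = 4.84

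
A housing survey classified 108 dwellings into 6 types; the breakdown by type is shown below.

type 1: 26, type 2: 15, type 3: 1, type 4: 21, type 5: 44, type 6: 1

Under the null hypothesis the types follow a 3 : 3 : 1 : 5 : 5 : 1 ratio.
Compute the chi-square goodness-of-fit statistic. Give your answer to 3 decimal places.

21.622

Ratio total = 18. Expected counts: 108×3/18 = 18, 108×3/18 = 18, 108×1/18 = 6, 108×5/18 = 30, 108×5/18 = 30, 108×1/18 = 6.
cat         O        E   (O−E)²/E
type 1     26       18     3.5556
type 2     15       18     0.5000
type 3      1        6     4.1667
type 4     21       30     2.7000
type 5     44       30     6.5333
type 6      1        6     4.1667
Sum = 21.622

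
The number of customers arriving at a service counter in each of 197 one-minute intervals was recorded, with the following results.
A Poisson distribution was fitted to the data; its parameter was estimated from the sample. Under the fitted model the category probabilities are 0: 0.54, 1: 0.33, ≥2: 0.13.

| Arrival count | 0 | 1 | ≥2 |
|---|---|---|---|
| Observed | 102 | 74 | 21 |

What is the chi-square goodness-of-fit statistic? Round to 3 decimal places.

2.253

Expected counts E_i = n·p_i: 197×0.54 = 106.38, 197×0.33 = 65.01, 197×0.13 = 25.61.
cat         O        E   (O−E)²/E
0         102   106.38     0.1803
1          74    65.01     1.2432
≥2         21    25.61     0.8298
Sum = 2.253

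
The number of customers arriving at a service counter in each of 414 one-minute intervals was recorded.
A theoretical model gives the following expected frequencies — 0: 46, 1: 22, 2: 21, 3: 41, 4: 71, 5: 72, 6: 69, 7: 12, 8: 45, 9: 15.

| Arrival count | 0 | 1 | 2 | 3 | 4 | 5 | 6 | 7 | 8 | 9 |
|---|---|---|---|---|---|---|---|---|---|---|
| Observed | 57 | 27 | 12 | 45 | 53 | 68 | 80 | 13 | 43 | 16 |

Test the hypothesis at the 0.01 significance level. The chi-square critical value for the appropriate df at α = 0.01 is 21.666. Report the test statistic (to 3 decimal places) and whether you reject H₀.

0: (57 − 46)²/46 = 121/46 = 2.6304
1: (27 − 22)²/22 = 25/22 = 1.1364
2: (12 − 21)²/21 = 81/21 = 3.8571
3: (45 − 41)²/41 = 16/41 = 0.3902
4: (53 − 71)²/71 = 324/71 = 4.5634
5: (68 − 72)²/72 = 16/72 = 0.2222
6: (80 − 69)²/69 = 121/69 = 1.7536
7: (13 − 12)²/12 = 1/12 = 0.0833
8: (43 − 45)²/45 = 4/45 = 0.0889
9: (16 − 15)²/15 = 1/15 = 0.0667
Sum = 14.792
df = 9. Since 14.792 < 21.666, we do not reject H₀.

14.792; do not reject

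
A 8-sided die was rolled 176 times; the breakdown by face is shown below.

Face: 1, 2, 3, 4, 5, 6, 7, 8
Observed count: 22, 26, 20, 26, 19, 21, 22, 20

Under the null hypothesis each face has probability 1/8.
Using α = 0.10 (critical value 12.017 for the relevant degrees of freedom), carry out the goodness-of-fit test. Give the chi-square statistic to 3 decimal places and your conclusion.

2.273; do not reject

Under H₀ each category has probability 1/8, so each expected count is 176/8 = 22.
1: (22 − 22)²/22 = 0/22 = 0.0000
2: (26 − 22)²/22 = 16/22 = 0.7273
3: (20 − 22)²/22 = 4/22 = 0.1818
4: (26 − 22)²/22 = 16/22 = 0.7273
5: (19 − 22)²/22 = 9/22 = 0.4091
6: (21 − 22)²/22 = 1/22 = 0.0455
7: (22 − 22)²/22 = 0/22 = 0.0000
8: (20 − 22)²/22 = 4/22 = 0.1818
Sum = 2.273
df = 7. Since 2.273 < 12.017, we do not reject H₀.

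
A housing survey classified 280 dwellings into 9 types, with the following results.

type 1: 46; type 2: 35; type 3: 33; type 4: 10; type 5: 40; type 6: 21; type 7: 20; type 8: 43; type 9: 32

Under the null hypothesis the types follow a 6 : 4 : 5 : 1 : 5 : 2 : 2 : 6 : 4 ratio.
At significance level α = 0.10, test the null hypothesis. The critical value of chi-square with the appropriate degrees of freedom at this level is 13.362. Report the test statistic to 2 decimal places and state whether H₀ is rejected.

5.17; do not reject

Ratio total = 35. Expected counts: 280×6/35 = 48, 280×4/35 = 32, 280×5/35 = 40, 280×1/35 = 8, 280×5/35 = 40, 280×2/35 = 16, 280×2/35 = 16, 280×6/35 = 48, 280×4/35 = 32.
cat         O        E   (O−E)²/E
type 1     46       48      0.083
type 2     35       32      0.281
type 3     33       40      1.225
type 4     10        8      0.500
type 5     40       40      0.000
type 6     21       16      1.563
type 7     20       16      1.000
type 8     43       48      0.521
type 9     32       32      0.000
Sum = 5.17
df = 8. Since 5.17 < 13.362, we do not reject H₀.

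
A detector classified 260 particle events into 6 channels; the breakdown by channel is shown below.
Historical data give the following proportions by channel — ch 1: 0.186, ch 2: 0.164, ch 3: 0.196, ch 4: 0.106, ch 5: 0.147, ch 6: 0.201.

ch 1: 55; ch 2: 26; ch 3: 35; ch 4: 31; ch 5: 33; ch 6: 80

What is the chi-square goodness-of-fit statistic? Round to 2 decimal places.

28.27

Expected counts E_i = n·p_i: 260×0.186 = 48.36, 260×0.164 = 42.64, 260×0.196 = 50.96, 260×0.106 = 27.56, 260×0.147 = 38.22, 260×0.201 = 52.26.
ch 1: (55 − 48.36)²/48.36 = 44.0896/48.36 = 0.912
ch 2: (26 − 42.64)²/42.64 = 276.8896/42.64 = 6.494
ch 3: (35 − 50.96)²/50.96 = 254.7216/50.96 = 4.998
ch 4: (31 − 27.56)²/27.56 = 11.8336/27.56 = 0.429
ch 5: (33 − 38.22)²/38.22 = 27.2484/38.22 = 0.713
ch 6: (80 − 52.26)²/52.26 = 769.5076/52.26 = 14.725
Sum = 28.27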